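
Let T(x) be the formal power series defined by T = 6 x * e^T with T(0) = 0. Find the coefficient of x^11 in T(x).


Apply the Lagrange inversion formula: if T = 6 x * phi(T) with phi(t) = e^t, then
[x^n] T = 6^n * (1/n) [t^(n-1)] phi(t)^n = 6^n * (1/n) [t^(n-1)] e^(n t) = 6^n * (1/n) * n^(n-1) / (n-1)! = 6^n * n^(n-1) / n!.
When c = 1 this is the Cayley count of rooted labeled trees on n vertices, divided by n!.
For n = 11: 6^11 * 11^10 / 11! = 362797056 * 25937424601/39916800 = 41254652801736/175.

41254652801736/175


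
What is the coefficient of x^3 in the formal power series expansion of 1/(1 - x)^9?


The negative binomial / multiset identity is
1/(1 - x)^r = sum_{k>=0} C(k + r - 1, r - 1) x^k.
Here r = 9 and k = 3, so the coefficient is
C(3 + 8, 8) = C(11, 8)
= 165

165


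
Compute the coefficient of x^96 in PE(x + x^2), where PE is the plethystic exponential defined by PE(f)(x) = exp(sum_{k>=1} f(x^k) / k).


With f(x) = x + x^2, the exponent is sum_{k>=1} (x^k + x^(2k)) / k = -ln(1 - x) - ln(1 - x^2). Exponentiating:
PE(x + x^2) = 1 / ((1 - x)(1 - x^2)).
This is the generating function for partitions of n into parts of size 1 or 2. The number of 2's can be any j in 0..48, and the rest are 1's, so
[x^96] = floor(96/2) + 1 = 49.

49


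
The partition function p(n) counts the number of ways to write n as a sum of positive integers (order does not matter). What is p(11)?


Using the generating function prod_{k>=1} 1/(1-x^k), we compute p(11).
By dynamic programming over parts 1 through 11:
p(11) = 56

56


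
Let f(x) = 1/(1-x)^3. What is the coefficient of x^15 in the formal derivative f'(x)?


Differentiate: d/dx [ 1/(1-x)^r ] = r / (1-x)^(r+1).
Here r = 3, so f'(x) = 3 / (1-x)^4.
The expansion of 1/(1-x)^(r+1) has coefficient of x^n equal to C(n+r, r).
So the coefficient of x^15 in f'(x) is
3 * C(18, 3) = 3 * 816 = 2448

2448


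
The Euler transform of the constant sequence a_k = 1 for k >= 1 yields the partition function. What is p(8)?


The Euler transform converts the sequence a_k = 1 into the number of integer partitions.
Using the recurrence or dynamic programming:
p(8) = 22

22


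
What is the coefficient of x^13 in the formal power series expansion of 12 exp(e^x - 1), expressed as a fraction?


exp(e^x - 1) is the exponential generating function for the Bell numbers Bell_k: exp(e^x - 1) = sum_{k>=0} Bell_k x^k / k!.
So the coefficient of x^13 in 12 exp(e^x - 1) is 12 Bell_13 / 13!.
Computing: Bell_13 = 27644437 and 13! = 6227020800, giving
12 * 27644437/6227020800 = 27644437/518918400.

27644437/518918400


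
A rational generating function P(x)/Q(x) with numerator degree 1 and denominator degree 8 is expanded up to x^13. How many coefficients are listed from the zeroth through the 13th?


Expanding up to x^13 gives the coefficients for x^0, x^1, ..., x^13.
That is 13 + 1 = 14 coefficients in total.

14


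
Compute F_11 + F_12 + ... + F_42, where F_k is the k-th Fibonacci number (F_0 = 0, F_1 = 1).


Use the identity sum_{k=0}^{N} F_k = F_{N+2} - 1 (which follows from F_{k+2} - F_{k+1} = F_k). Then
sum_{k=11}^{42} F_k = (F_{44} - 1) - (F_{12} - 1) = F_{44} - F_{12}.
Computing: F_{44} = 701408733, F_{12} = 144, so
Sum = 701408733 - 144 = 701408589.

701408589


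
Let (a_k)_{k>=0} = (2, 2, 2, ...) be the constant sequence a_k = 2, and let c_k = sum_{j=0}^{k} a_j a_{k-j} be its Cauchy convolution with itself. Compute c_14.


Since a_j = 2 for all j >= 0, the convolution sum becomes
c_k = sum_{j=0}^{k} 2 * 2 = 4 * (k + 1).
Equivalently, the generating function of (a_k) is 2/(1 - x) and its square is 4/(1 - x)^2 = sum_{k>=0} 4(k + 1) x^k.
For k = 14: 4 * 15 = 60.

60


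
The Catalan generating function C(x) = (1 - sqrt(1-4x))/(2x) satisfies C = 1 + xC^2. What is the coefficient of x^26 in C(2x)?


Substituting x -> 2x scales the n-th coefficient by 2^n, so [x^26] C(2x) = 2^26 * C_26.
C_26 = C(2*26, 26)/(27) = 495918532948104/27 = 18367353072152.
So 2^26 * 18367353072152 = 67108864 * 18367353072152 = 1232612199359030755328.

1232612199359030755328


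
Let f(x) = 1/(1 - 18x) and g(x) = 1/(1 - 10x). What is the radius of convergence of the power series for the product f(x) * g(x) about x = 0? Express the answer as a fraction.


The radius of 1/(1 - 18x) is 1/18 (nearest singularity at x = 1/18), and the radius of 1/(1 - 10x) is 1/10.
The product f(x)*g(x) = 1/((1 - 18x)(1 - 10x)) has singularities at both 1/18 and 1/10, so its radius of convergence is the distance to the nearest one:
min(1/18, 1/10) = 1/18.

1/18


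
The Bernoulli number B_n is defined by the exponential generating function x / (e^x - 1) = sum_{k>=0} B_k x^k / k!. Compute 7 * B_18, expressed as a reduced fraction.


Bernoulli numbers can also be computed recursively via B_0 = 1 and sum_{j=0}^{m} C(m+1, j) B_j = 0 for m >= 1. Odd-index Bernoulli numbers vanish for k >= 3.
Computing B_18 = 43867/798, so 7 * B_18 = 7 * 43867/798 = 43867/114.

43867/114


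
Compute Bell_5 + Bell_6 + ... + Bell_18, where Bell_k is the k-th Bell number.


Recall Bell_k counts set partitions of a k-set (with Bell_0 = 1 by convention).
Bell_5 through Bell_18: 52, 203, 877, 4140, 21147, 115975, 678570, 4213597, 27644437, 190899322, 1382958545, 10480142147, 82864869804, 682076806159
Sum = 52 + 203 + 877 + 4140 + 21147 + 115975 + 678570 + 4213597 + 27644437 + 190899322 + 1382958545 + 10480142147 + 82864869804 + 682076806159 = 777028354975.

777028354975


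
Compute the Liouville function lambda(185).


The Liouville function is lambda(k) = (-1)^Omega(k), where Omega(k) counts the prime factors of k with multiplicity.
Factoring: 185 = 5 * 37, so Omega(185) = 2.
lambda(185) = (-1)^2 = 1.

1


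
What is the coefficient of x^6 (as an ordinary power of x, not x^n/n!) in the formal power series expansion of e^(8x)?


The exponential series is e^y = sum_{k>=0} y^k / k!. Substituting y = 8x gives
e^(8x) = sum_{k>=0} 8^k x^k / k!.
So the coefficient of x^n is a^n/n! with a = 8, n = 6:
8^6 / 6! = 262144/720 = 16384/45

16384/45


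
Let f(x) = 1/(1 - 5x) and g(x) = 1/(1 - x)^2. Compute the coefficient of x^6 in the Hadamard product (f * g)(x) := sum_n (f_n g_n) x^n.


f has coefficients f_k = 5^k. For g = 1/(1 - x)^2 the coefficient is g_k = C(k + 1, 1) = k + 1. The Hadamard coefficient is (f * g)_k = 5^k * (k + 1).
For k = 6: 5^6 * 7 = 15625 * 7 = 109375.

109375


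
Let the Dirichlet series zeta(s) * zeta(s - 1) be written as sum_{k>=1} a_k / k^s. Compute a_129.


Convolution gives a_k = sum_{d | k} d * 1 = sum_{d | k} d = sigma(k), the sum of positive divisors of k.
For k = 129, the divisors are 1, 3, 43, 129, so
sigma(129) = 1 + 3 + 43 + 129 = 176.

176


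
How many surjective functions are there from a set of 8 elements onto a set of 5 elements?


By inclusion-exclusion on which target elements are missed, the number of surjections from an n-set onto a k-set is
surj(n, k) = sum_{j=0}^{k} (-1)^j C(k, j) (k - j)^n.
Equivalently surj(n, k) = k! * S(n, k), where S(n, k) is the Stirling number of the second kind.
For n = 8, k = 5:
S(8, 5) = 1050, so
surj = 5! * 1050 = 120 * 1050 = 126000.

126000


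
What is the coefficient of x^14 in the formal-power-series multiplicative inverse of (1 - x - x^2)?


Let the inverse be f(x) = sum_{k>=0} a_k x^k. From f(x) * (1 - x - x^2) = 1 and matching coefficients:
 x^0: a_0 = 1.
 x^1: a_1 - a_0 = 0, so a_1 = 1.
 x^k (k >= 2): a_k - a_{k-1} - a_{k-2} = 0, i.e. a_k = a_{k-1} + a_{k-2}.
This is the Fibonacci-type recurrence shifted so that a_0 = a_1 = 1.
Iterating: a_0=1, a_1=1, a_2=2, a_3=3, a_4=5, a_5=8, a_6=13, a_7=21, a_8=34, a_9=55, ...
a_14 = 610.

610


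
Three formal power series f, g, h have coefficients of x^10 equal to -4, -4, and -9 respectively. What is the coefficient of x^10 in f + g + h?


Series addition is componentwise:
-4 + -4 + -9
= -17

-17


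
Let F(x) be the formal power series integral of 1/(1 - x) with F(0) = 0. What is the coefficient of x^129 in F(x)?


1/(1 - x) = sum_{k>=0} x^k. Integrating termwise and using F(0) = 0 gives
F(x) = sum_{k>=0} x^(k+1) / (k+1) = sum_{m>=1} x^m / m = -ln(1 - x).
So the coefficient of x^129 is 1/129 = 1/129.

1/129


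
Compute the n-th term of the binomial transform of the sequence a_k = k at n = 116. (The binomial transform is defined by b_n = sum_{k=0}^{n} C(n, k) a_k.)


With a_k = k, b_n = sum_{k=0}^{n} C(n, k) k. Using k * C(n, k) = n * C(n-1, k-1) gives b_n = n * sum_{k>=1} C(n-1, k-1) = n * 2^(n-1).
For n = 116: 116 * 2^115 = 116 * 41538374868278621028243970633760768 = 4818451484720320039276300593516249088.

4818451484720320039276300593516249088


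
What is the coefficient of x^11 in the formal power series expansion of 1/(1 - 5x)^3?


The general identity 1/(1 - c x)^r = sum_{k>=0} c^k C(k + r - 1, r - 1) x^k follows by substituting y = c x into 1/(1 - y)^r = sum_{k>=0} C(k + r - 1, r - 1) y^k.
For c = 5, r = 3, k = 11:
5^11 * C(13, 2) = 48828125 * 78 = 3808593750.

3808593750


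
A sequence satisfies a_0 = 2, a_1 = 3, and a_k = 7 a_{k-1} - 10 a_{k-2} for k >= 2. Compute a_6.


The characteristic equation is t^2 - 7 t + 10 = 0, with roots r_1 = 5 and r_2 = 2 (so c_1 = r_1 + r_2, c_2 = -r_1 r_2 as required).
One can use the closed form a_n = A r_1^n + B r_2^n, but direct iteration is more reliable:
a_0 = 2, a_1 = 3, a_2 = 1, a_3 = -23, a_4 = -171, a_5 = -967, a_6 = -5059.
So a_6 = -5059.

-5059


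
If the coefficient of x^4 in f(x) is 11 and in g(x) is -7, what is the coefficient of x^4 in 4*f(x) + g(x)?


Scalar multiplication scales coefficients: 4 * 11 = 44.
Then add the g coefficient: 44 + -7
= 37

37


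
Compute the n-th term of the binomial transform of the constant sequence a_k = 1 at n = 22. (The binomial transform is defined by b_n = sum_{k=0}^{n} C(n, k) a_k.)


With a_k = 1 for all k, b_n = sum_{k=0}^{n} C(n, k) = 2^n by the binomial theorem.
For n = 22: 2^22 = 4194304.

4194304


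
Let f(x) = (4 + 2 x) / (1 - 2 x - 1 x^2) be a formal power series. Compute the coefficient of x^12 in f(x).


Write f(x) = sum_{k>=0} a_k x^k. Multiplying both sides by 1 - 2 x - 1 x^2 gives
(1 - 2 x - 1 x^2) sum_{k>=0} a_k x^k = 4 + 2 x.
Matching coefficients:
 x^0: a_0 = 4
 x^1: a_1 - 2 a_0 = 2  =>  a_1 = 2*4 + 2 = 10
 x^k (k >= 2): a_k = 2 a_{k-1} + 1 a_{k-2}.
Iterating: a_2 = 24, a_3 = 58, a_4 = 140, a_5 = 338, a_6 = 816, a_7 = 1970, a_8 = 4756, a_9 = 11482, a_10 = 27720, a_11 = 66922, a_12 = 161564.
So the coefficient of x^12 is 161564.

161564


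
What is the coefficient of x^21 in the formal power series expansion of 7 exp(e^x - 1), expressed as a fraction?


exp(e^x - 1) is the exponential generating function for the Bell numbers Bell_k: exp(e^x - 1) = sum_{k>=0} Bell_k x^k / k!.
So the coefficient of x^21 in 7 exp(e^x - 1) is 7 Bell_21 / 21!.
Computing: Bell_21 = 474869816156751 and 21! = 51090942171709440000, giving
7 * 474869816156751/51090942171709440000 = 158289938718917/2432902008176640000.

158289938718917/2432902008176640000


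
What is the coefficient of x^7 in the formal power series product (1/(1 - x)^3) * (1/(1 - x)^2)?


Combine the factors: (1/(1 - x)^3) * (1/(1 - x)^2) = 1/(1 - x)^5.
Then use 1/(1 - x)^r = sum_{k>=0} C(k + r - 1, r - 1) x^k with r = 5 and k = 7:
C(11, 4) = 330.

330


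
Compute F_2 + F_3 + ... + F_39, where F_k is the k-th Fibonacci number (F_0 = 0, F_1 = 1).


Use the identity sum_{k=0}^{N} F_k = F_{N+2} - 1 (which follows from F_{k+2} - F_{k+1} = F_k). Then
sum_{k=2}^{39} F_k = (F_{41} - 1) - (F_{3} - 1) = F_{41} - F_{3}.
Computing: F_{41} = 165580141, F_{3} = 2, so
Sum = 165580141 - 2 = 165580139.

165580139


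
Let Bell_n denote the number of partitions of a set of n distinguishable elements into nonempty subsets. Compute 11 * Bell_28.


Bell_28 can be computed from the Bell triangle or from Dobinski's identity Bell_n = (1/e) * sum_{k>=0} k^n / k!.
Computing Bell_28 = 6160539404599934652455.
Then 11 * 6160539404599934652455 = 67765933450599281177005.

67765933450599281177005


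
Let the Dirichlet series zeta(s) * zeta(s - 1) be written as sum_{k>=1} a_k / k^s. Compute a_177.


Convolution gives a_k = sum_{d | k} d * 1 = sum_{d | k} d = sigma(k), the sum of positive divisors of k.
For k = 177, the divisors are 1, 3, 59, 177, so
sigma(177) = 1 + 3 + 59 + 177 = 240.

240


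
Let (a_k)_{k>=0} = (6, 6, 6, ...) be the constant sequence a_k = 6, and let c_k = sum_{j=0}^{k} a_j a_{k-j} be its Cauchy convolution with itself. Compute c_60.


Since a_j = 6 for all j >= 0, the convolution sum becomes
c_k = sum_{j=0}^{k} 6 * 6 = 36 * (k + 1).
Equivalently, the generating function of (a_k) is 6/(1 - x) and its square is 36/(1 - x)^2 = sum_{k>=0} 36(k + 1) x^k.
For k = 60: 36 * 61 = 2196.

2196


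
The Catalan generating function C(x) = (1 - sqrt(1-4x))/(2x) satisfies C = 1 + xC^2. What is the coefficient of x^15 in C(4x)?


Substituting x -> 4x scales the n-th coefficient by 4^n, so [x^15] C(4x) = 4^15 * C_15.
C_15 = C(2*15, 15)/(16) = 155117520/16 = 9694845.
So 4^15 * 9694845 = 1073741824 * 9694845 = 10409760553697280.

10409760553697280


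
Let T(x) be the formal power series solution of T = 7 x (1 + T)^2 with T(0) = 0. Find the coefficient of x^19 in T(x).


Apply the Lagrange inversion formula: if T = 7 x * phi(T) with phi(t) = (1 + t)^2, then [x^n] T = 7^n * (1/n) [t^(n-1)] phi(t)^n = 7^n * (1/n) [t^(n-1)] (1 + t)^(2n) = 7^n * (1/n) C(2n, n-1).
Using the identity C(2n, n-1) = C(2n, n) * n / (n+1), the unscaled factor equals C(2n, n) / (n+1) = C_n, the n-th Catalan number.
For n = 19: C_19 = C(38, 19) / 20 = 35345263800/20 = 1767263190.
With the 7^19 = 11398895185373143 factor, the coefficient is 11398895185373143 * 1767263190 = 20144847867778182038506170.

20144847867778182038506170


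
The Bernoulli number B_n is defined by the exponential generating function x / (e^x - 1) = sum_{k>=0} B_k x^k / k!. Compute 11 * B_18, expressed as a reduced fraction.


Bernoulli numbers can also be computed recursively via B_0 = 1 and sum_{j=0}^{m} C(m+1, j) B_j = 0 for m >= 1. Odd-index Bernoulli numbers vanish for k >= 3.
Computing B_18 = 43867/798, so 11 * B_18 = 11 * 43867/798 = 482537/798.

482537/798


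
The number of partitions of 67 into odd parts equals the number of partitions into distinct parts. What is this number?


Computing partitions of 67 into odd parts (1, 3, 5, ...):
Using the generating function prod_{k>=0} 1/(1-x^(2k+1)),
the count is 22250

22250


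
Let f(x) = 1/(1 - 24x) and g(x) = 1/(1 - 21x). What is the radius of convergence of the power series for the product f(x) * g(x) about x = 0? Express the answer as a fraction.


The radius of 1/(1 - 24x) is 1/24 (nearest singularity at x = 1/24), and the radius of 1/(1 - 21x) is 1/21.
The product f(x)*g(x) = 1/((1 - 24x)(1 - 21x)) has singularities at both 1/24 and 1/21, so its radius of convergence is the distance to the nearest one:
min(1/24, 1/21) = 1/24.

1/24


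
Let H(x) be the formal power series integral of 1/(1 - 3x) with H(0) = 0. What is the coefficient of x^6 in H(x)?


1/(1 - 3x) = sum_{k>=0} 3^k x^k. Integrating termwise with H(0) = 0:
H(x) = sum_{k>=0} 3^k x^(k+1) / (k+1) = sum_{m>=1} 3^(m-1) x^m / m.
For m = 6: 3^5/6 = 243/6 = 81/2.

81/2


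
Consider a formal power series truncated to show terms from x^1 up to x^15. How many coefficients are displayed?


From x^1 to x^15 inclusive, the count is 15 - 1 + 1 = 15.

15


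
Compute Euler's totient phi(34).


phi(n) counts integers in [1, n] coprime to n. Using the multiplicative formula phi(n) = n * prod_{p | n} (1 - 1/p):
34 = 2 * 17, so
phi(34) = 34 * (1 - 1/2) * (1 - 1/17) = 16.

16


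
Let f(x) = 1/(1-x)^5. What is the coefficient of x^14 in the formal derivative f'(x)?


Differentiate: d/dx [ 1/(1-x)^r ] = r / (1-x)^(r+1).
Here r = 5, so f'(x) = 5 / (1-x)^6.
The expansion of 1/(1-x)^(r+1) has coefficient of x^n equal to C(n+r, r).
So the coefficient of x^14 in f'(x) is
5 * C(19, 5) = 5 * 11628 = 58140

58140


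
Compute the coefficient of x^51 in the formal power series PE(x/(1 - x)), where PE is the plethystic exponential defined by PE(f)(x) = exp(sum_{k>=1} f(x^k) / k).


For f(x) = x/(1 - x) we have
sum_{k>=1} f(x^k) / k = sum_{k>=1} (1/k) * x^k / (1 - x^k) = sum_{k, m >= 1} x^(k m) / k,
which after exponentiating simplifies to
PE(x/(1 - x)) = prod_{k>=1} 1 / (1 - x^k).
This is the generating function for the partition function p(n), so the coefficient of x^51 is p(51).
Computing p(51) by dynamic programming over parts 1, 2, ..., 51: p(51) = 239943.

239943


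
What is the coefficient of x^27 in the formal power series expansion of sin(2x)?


The Maclaurin series is sin(t) = sum_{k>=0} (-1)^k t^(2k+1) / (2k+1)!, so substituting t = 2x, only odd powers of x are nonzero, with coefficient of x^(2k+1) equal to (-1)^k 2^(2k+1) / (2k+1)!.
Write 27 = 2*13 + 1, giving the coefficient (-1)^13 * 2^27 / 27! = -134217728/10888869450418352160768000000 = -16/1298054391195577640625.

-16/1298054391195577640625


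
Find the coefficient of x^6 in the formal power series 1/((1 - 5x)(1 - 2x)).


By partial fractions or Cauchy convolution:
The coefficient equals sum_{k=0}^{6} 5^k * 2^(6-k).
= 25999

25999


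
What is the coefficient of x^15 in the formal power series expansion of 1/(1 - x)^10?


The negative binomial / multiset identity is
1/(1 - x)^r = sum_{k>=0} C(k + r - 1, r - 1) x^k.
Here r = 10 and k = 15, so the coefficient is
C(15 + 9, 9) = C(24, 9)
= 1307504

1307504


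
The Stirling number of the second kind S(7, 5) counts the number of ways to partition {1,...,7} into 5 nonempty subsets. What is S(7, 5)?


Using the explicit formula S(n,k) = (1/k!) sum_{j=0}^{k} (-1)^(k-j) C(k,j) j^n:
S(7, 5) = 140
Equivalently, S(n,k) is n! times the coefficient of x^n in the EGF (e^x - 1)^k / k!.

140


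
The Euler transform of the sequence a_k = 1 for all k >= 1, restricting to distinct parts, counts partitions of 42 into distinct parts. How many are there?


Partitions of 42 into distinct parts can be computed via generating function.
Product (1+x)(1+x^2)(1+x^3)...
The coefficient of x^42 = 1426

1426


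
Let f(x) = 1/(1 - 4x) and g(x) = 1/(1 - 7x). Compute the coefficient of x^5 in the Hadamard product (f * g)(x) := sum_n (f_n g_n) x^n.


f has coefficients f_k = 4^k and g has coefficients g_k = 7^k, so the Hadamard product has coefficient (f*g)_k = 4^k * 7^k = 28^k.
For k = 5: 28^5 = 17210368.

17210368


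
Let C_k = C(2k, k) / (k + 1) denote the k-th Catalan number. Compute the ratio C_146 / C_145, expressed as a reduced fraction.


Using C_k = (2k)! / (k! (k+1)!), the ratio C_{k+1}/C_k simplifies to
C_{k+1}/C_k = [(2k+2)! / ((k+1)! (k+2)!)] * [k! (k+1)! / (2k)!]
 = (2k+2)(2k+1) / ((k+1)(k+2)) = 2(2k+1) / (k+2).
For k = 145: 2(2*145 + 1) / (145 + 2) = 582/147 = 194/49.

194/49


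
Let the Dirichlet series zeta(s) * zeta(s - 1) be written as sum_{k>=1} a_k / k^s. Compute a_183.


Convolution gives a_k = sum_{d | k} d * 1 = sum_{d | k} d = sigma(k), the sum of positive divisors of k.
For k = 183, the divisors are 1, 3, 61, 183, so
sigma(183) = 1 + 3 + 61 + 183 = 248.

248


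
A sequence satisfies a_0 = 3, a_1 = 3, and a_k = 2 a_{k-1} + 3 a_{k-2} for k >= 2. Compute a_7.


The characteristic equation is t^2 - 2 t - 3 = 0, with roots r_1 = 3 and r_2 = -1 (so c_1 = r_1 + r_2, c_2 = -r_1 r_2 as required).
One can use the closed form a_n = A r_1^n + B r_2^n, but direct iteration is more reliable:
a_0 = 3, a_1 = 3, a_2 = 15, a_3 = 39, a_4 = 123, a_5 = 363, a_6 = 1095, a_7 = 3279.
So a_7 = 3279.

3279


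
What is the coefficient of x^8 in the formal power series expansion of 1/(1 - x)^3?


The expansion 1/(1 - x)^r = sum_{k>=0} C(k + r - 1, r - 1) x^k follows from the multiset / negative-binomial theorem (or from repeated differentiation of the geometric series).
For r = 3 and k = 8:
C(10, 2) = 3628800 / (2 * 40320) = 45.

45


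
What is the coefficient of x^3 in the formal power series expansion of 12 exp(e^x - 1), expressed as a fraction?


exp(e^x - 1) is the exponential generating function for the Bell numbers Bell_k: exp(e^x - 1) = sum_{k>=0} Bell_k x^k / k!.
So the coefficient of x^3 in 12 exp(e^x - 1) is 12 Bell_3 / 3!.
Computing: Bell_3 = 5 and 3! = 6, giving
12 * 5/6 = 10.

10


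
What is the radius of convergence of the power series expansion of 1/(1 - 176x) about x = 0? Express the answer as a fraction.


Expanding 1/(1 - 176x) = sum_{k>=0} 176^k x^k, the series converges when |176x| < 1, i.e., |x| < 1/176.
So the radius of convergence is 1/176 = 1/176.

1/176


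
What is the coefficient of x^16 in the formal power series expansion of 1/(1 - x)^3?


The negative binomial / multiset identity is
1/(1 - x)^r = sum_{k>=0} C(k + r - 1, r - 1) x^k.
Here r = 3 and k = 16, so the coefficient is
C(16 + 2, 2) = C(18, 2)
= 153

153


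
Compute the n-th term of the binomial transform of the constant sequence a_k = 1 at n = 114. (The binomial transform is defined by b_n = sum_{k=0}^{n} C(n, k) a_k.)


With a_k = 1 for all k, b_n = sum_{k=0}^{n} C(n, k) = 2^n by the binomial theorem.
For n = 114: 2^114 = 20769187434139310514121985316880384.

20769187434139310514121985316880384


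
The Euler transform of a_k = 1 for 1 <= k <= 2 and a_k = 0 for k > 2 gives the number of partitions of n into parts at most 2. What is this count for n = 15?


Partitions of 15 into parts at most 2:
Using generating function (1-x)^(-1)(1-x^2)^(-1),
the coefficient of x^15 = 8

8


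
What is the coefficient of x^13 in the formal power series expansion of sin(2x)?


The Maclaurin series is sin(t) = sum_{k>=0} (-1)^k t^(2k+1) / (2k+1)!, so substituting t = 2x, only odd powers of x are nonzero, with coefficient of x^(2k+1) equal to (-1)^k 2^(2k+1) / (2k+1)!.
Write 13 = 2*6 + 1, giving the coefficient (-1)^6 * 2^13 / 13! = 8192/6227020800 = 8/6081075.

8/6081075


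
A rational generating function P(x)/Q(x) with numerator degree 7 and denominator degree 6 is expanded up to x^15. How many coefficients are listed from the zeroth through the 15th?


Expanding up to x^15 gives the coefficients for x^0, x^1, ..., x^15.
That is 15 + 1 = 16 coefficients in total.

16


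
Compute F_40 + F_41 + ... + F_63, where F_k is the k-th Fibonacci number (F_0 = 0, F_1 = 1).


Use the identity sum_{k=0}^{N} F_k = F_{N+2} - 1 (which follows from F_{k+2} - F_{k+1} = F_k). Then
sum_{k=40}^{63} F_k = (F_{65} - 1) - (F_{41} - 1) = F_{65} - F_{41}.
Computing: F_{65} = 17167680177565, F_{41} = 165580141, so
Sum = 17167680177565 - 165580141 = 17167514597424.

17167514597424


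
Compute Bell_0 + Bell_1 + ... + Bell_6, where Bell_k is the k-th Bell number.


Recall Bell_k counts set partitions of a k-set (with Bell_0 = 1 by convention).
Bell_0 through Bell_6: 1, 1, 2, 5, 15, 52, 203
Sum = 1 + 1 + 2 + 5 + 15 + 52 + 203 = 279.

279


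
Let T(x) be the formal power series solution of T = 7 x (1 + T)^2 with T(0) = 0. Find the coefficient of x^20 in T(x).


Apply the Lagrange inversion formula: if T = 7 x * phi(T) with phi(t) = (1 + t)^2, then [x^n] T = 7^n * (1/n) [t^(n-1)] phi(t)^n = 7^n * (1/n) [t^(n-1)] (1 + t)^(2n) = 7^n * (1/n) C(2n, n-1).
Using the identity C(2n, n-1) = C(2n, n) * n / (n+1), the unscaled factor equals C(2n, n) / (n+1) = C_n, the n-th Catalan number.
For n = 20: C_20 = C(40, 20) / 21 = 137846528820/21 = 6564120420.
With the 7^20 = 79792266297612001 factor, the coefficient is 79792266297612001 * 6564120420 = 523766044562232733001160420.

523766044562232733001160420


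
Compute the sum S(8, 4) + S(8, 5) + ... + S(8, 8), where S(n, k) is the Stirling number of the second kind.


By definition, S(n, k) counts partitions of an n-set into exactly k nonempty blocks.
Computing row n = 8 for k = 4..8:
S(8, k): 1701, 1050, 266, 28, 1
Sum = 3046.

3046


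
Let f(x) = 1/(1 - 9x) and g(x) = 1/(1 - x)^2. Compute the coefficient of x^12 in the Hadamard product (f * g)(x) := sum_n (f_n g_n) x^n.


f has coefficients f_k = 9^k. For g = 1/(1 - x)^2 the coefficient is g_k = C(k + 1, 1) = k + 1. The Hadamard coefficient is (f * g)_k = 9^k * (k + 1).
For k = 12: 9^12 * 13 = 282429536481 * 13 = 3671583974253.

3671583974253


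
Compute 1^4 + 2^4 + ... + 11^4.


This power sum has a closed form given by Faulhaber's formula
sum_{k=1}^{m} k^p = (1 / (p + 1)) * sum_{j=0}^{p} C(p + 1, j) B_j m^(p + 1 - j),
but for small m direct computation is fastest:
1 + 16 + 81 + 256 + 625 + 1296 + 2401 + 4096 + 6561 + 10000 + 14641 = 39974.

39974


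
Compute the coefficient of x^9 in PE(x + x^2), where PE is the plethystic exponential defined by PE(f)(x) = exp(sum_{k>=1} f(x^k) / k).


With f(x) = x + x^2, the exponent is sum_{k>=1} (x^k + x^(2k)) / k = -ln(1 - x) - ln(1 - x^2). Exponentiating:
PE(x + x^2) = 1 / ((1 - x)(1 - x^2)).
This is the generating function for partitions of n into parts of size 1 or 2. The number of 2's can be any j in 0..4, and the rest are 1's, so
[x^9] = floor(9/2) + 1 = 5.

5


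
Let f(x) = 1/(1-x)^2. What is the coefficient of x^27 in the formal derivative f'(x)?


Differentiate: d/dx [ 1/(1-x)^r ] = r / (1-x)^(r+1).
Here r = 2, so f'(x) = 2 / (1-x)^3.
The expansion of 1/(1-x)^(r+1) has coefficient of x^n equal to C(n+r, r).
So the coefficient of x^27 in f'(x) is
2 * C(29, 2) = 2 * 406 = 812

812


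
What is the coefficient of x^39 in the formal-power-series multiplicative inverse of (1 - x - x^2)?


Let the inverse be f(x) = sum_{k>=0} a_k x^k. From f(x) * (1 - x - x^2) = 1 and matching coefficients:
 x^0: a_0 = 1.
 x^1: a_1 - a_0 = 0, so a_1 = 1.
 x^k (k >= 2): a_k - a_{k-1} - a_{k-2} = 0, i.e. a_k = a_{k-1} + a_{k-2}.
This is the Fibonacci-type recurrence shifted so that a_0 = a_1 = 1.
Iterating: a_0=1, a_1=1, a_2=2, a_3=3, a_4=5, a_5=8, a_6=13, a_7=21, a_8=34, a_9=55, ...
a_39 = 102334155.

102334155


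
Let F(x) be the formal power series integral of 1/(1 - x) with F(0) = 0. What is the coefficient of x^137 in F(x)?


1/(1 - x) = sum_{k>=0} x^k. Integrating termwise and using F(0) = 0 gives
F(x) = sum_{k>=0} x^(k+1) / (k+1) = sum_{m>=1} x^m / m = -ln(1 - x).
So the coefficient of x^137 is 1/137 = 1/137.

1/137


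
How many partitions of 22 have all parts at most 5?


Using the generating function (1-x)^(-1)(1-x^2)^(-1)...(1-x^5)^(-1),
the coefficient of x^22 counts these restricted partitions.
Result = 255

255


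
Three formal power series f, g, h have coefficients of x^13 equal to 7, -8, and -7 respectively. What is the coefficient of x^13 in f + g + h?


Series addition is componentwise:
7 + -8 + -7
= -8

-8


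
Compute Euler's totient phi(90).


phi(n) counts integers in [1, n] coprime to n. Using the multiplicative formula phi(n) = n * prod_{p | n} (1 - 1/p):
90 = 2 * 3^2 * 5, so
phi(90) = 90 * (1 - 1/2) * (1 - 1/3) * (1 - 1/5) = 24.

24


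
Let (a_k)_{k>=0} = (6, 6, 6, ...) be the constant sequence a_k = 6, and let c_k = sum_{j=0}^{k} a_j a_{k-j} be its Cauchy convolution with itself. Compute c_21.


Since a_j = 6 for all j >= 0, the convolution sum becomes
c_k = sum_{j=0}^{k} 6 * 6 = 36 * (k + 1).
Equivalently, the generating function of (a_k) is 6/(1 - x) and its square is 36/(1 - x)^2 = sum_{k>=0} 36(k + 1) x^k.
For k = 21: 36 * 22 = 792.

792


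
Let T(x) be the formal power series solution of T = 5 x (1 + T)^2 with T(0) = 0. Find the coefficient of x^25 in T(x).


Apply the Lagrange inversion formula: if T = 5 x * phi(T) with phi(t) = (1 + t)^2, then [x^n] T = 5^n * (1/n) [t^(n-1)] phi(t)^n = 5^n * (1/n) [t^(n-1)] (1 + t)^(2n) = 5^n * (1/n) C(2n, n-1).
Using the identity C(2n, n-1) = C(2n, n) * n / (n+1), the unscaled factor equals C(2n, n) / (n+1) = C_n, the n-th Catalan number.
For n = 25: C_25 = C(50, 25) / 26 = 126410606437752/26 = 4861946401452.
With the 5^25 = 298023223876953125 factor, the coefficient is 298023223876953125 * 4861946401452 = 1448972940877676010131835937500.

1448972940877676010131835937500


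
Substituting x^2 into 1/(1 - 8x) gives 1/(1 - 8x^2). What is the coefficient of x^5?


Since 1/(1 - 8x^2) only has even powers of x,
the coefficient of x^5 (odd) is 0.

0


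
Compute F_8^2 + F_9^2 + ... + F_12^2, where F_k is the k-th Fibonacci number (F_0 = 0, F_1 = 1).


There is a standard identity sum_{k=0}^{N} F_k^2 = F_N * F_{N+1} (proved inductively from the telescoping relation F_k^2 = F_k F_{k+1} - F_{k-1} F_k). Then
sum_{k=8}^{12} F_k^2 = F_12 F_13 - F_7 F_8.
Computing: F_12 = 144, F_13 = 233, F_7 = 13, F_8 = 21.
Sum = 144 * 233 - 13 * 21 = 33279.

33279


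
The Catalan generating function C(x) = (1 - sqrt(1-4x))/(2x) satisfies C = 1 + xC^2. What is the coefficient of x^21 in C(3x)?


Substituting x -> 3x scales the n-th coefficient by 3^n, so [x^21] C(3x) = 3^21 * C_21.
C_21 = C(2*21, 21)/(22) = 538257874440/22 = 24466267020.
So 3^21 * 24466267020 = 10460353203 * 24466267020 = 255925794588110265060.

255925794588110265060


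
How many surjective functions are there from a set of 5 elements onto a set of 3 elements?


By inclusion-exclusion on which target elements are missed, the number of surjections from an n-set onto a k-set is
surj(n, k) = sum_{j=0}^{k} (-1)^j C(k, j) (k - j)^n.
Equivalently surj(n, k) = k! * S(n, k), where S(n, k) is the Stirling number of the second kind.
For n = 5, k = 3:
S(5, 3) = 25, so
surj = 3! * 25 = 6 * 25 = 150.

150


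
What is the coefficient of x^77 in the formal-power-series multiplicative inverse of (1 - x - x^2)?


Let the inverse be f(x) = sum_{k>=0} a_k x^k. From f(x) * (1 - x - x^2) = 1 and matching coefficients:
 x^0: a_0 = 1.
 x^1: a_1 - a_0 = 0, so a_1 = 1.
 x^k (k >= 2): a_k - a_{k-1} - a_{k-2} = 0, i.e. a_k = a_{k-1} + a_{k-2}.
This is the Fibonacci-type recurrence shifted so that a_0 = a_1 = 1.
Iterating: a_0=1, a_1=1, a_2=2, a_3=3, a_4=5, a_5=8, a_6=13, a_7=21, a_8=34, a_9=55, ...
a_77 = 8944394323791464.

8944394323791464


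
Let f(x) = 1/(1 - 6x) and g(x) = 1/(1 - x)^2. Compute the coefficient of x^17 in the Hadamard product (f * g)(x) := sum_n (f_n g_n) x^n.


f has coefficients f_k = 6^k. For g = 1/(1 - x)^2 the coefficient is g_k = C(k + 1, 1) = k + 1. The Hadamard coefficient is (f * g)_k = 6^k * (k + 1).
For k = 17: 6^17 * 18 = 16926659444736 * 18 = 304679870005248.

304679870005248


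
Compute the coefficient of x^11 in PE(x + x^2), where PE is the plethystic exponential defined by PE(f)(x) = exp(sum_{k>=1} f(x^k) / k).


With f(x) = x + x^2, the exponent is sum_{k>=1} (x^k + x^(2k)) / k = -ln(1 - x) - ln(1 - x^2). Exponentiating:
PE(x + x^2) = 1 / ((1 - x)(1 - x^2)).
This is the generating function for partitions of n into parts of size 1 or 2. The number of 2's can be any j in 0..5, and the rest are 1's, so
[x^11] = floor(11/2) + 1 = 6.

6


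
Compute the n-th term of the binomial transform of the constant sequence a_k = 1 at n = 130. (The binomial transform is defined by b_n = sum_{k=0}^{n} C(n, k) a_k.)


With a_k = 1 for all k, b_n = sum_{k=0}^{n} C(n, k) = 2^n by the binomial theorem.
For n = 130: 2^130 = 1361129467683753853853498429727072845824.

1361129467683753853853498429727072845824


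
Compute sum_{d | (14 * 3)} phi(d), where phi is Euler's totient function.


First, 14 * 3 = 42. One classical identity is sum_{d | n} phi(d) = n (each k in [1, n] has a unique gcd with n, and among the k's with gcd(k, n) = n/d there are phi(d) of them). So the sum equals 42. We also verify directly:
Divisors of 42: 1, 2, 3, 6, 7, 14, 21, 42.
phi values: 1, 1, 2, 2, 6, 6, 12, 12.
Sum = 42.

42


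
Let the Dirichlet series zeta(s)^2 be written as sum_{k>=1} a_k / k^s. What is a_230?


The Dirichlet convolution of the constant function 1 with itself gives (1 * 1)(k) = sum_{d | k} 1 = d(k), the number of positive divisors of k.
Since zeta(s) = sum_{k>=1} 1/k^s, we have zeta(s)^2 = sum_{k>=1} d(k)/k^s, so a_k = d(k).
For k = 230: the divisors are 1, 2, 5, 10, 23, 46, 115, 230.
Count = 8.

8


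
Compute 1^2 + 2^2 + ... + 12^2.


This power sum has a closed form given by Faulhaber's formula
sum_{k=1}^{m} k^p = (1 / (p + 1)) * sum_{j=0}^{p} C(p + 1, j) B_j m^(p + 1 - j),
but for small m direct computation is fastest:
1 + 4 + 9 + 16 + 25 + 36 + 49 + 64 + 81 + 100 + 121 + 144 = 650.

650


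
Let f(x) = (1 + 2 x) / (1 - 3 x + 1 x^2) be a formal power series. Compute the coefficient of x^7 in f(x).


Write f(x) = sum_{k>=0} a_k x^k. Multiplying both sides by 1 - 3 x + 1 x^2 gives
(1 - 3 x + 1 x^2) sum_{k>=0} a_k x^k = 1 + 2 x.
Matching coefficients:
 x^0: a_0 = 1
 x^1: a_1 - 3 a_0 = 2  =>  a_1 = 3*1 + 2 = 5
 x^k (k >= 2): a_k = 3 a_{k-1} - 1 a_{k-2}.
Iterating: a_2 = 14, a_3 = 37, a_4 = 97, a_5 = 254, a_6 = 665, a_7 = 1741.
So the coefficient of x^7 is 1741.

1741


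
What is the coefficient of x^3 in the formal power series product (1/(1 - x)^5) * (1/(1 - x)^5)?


Combine the factors: (1/(1 - x)^5) * (1/(1 - x)^5) = 1/(1 - x)^10.
Then use 1/(1 - x)^r = sum_{k>=0} C(k + r - 1, r - 1) x^k with r = 10 and k = 3:
C(12, 9) = 220.

220


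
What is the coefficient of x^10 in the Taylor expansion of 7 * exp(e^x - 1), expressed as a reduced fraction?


exp(e^x - 1) = sum_{k>=0} Bell_k x^k / k!, where Bell_k is the k-th Bell number.
So the coefficient of x^10 is 7 * Bell_10 / 10!.
Computing: Bell_10 = 115975 and 10! = 3628800, giving
7 * 115975/3628800 = 4639/20736.

4639/20736


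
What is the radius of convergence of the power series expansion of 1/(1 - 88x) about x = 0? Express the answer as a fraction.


Expanding 1/(1 - 88x) = sum_{k>=0} 88^k x^k, the series converges when |88x| < 1, i.e., |x| < 1/88.
So the radius of convergence is 1/88 = 1/88.

1/88


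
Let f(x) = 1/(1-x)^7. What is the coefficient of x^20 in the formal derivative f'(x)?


Differentiate: d/dx [ 1/(1-x)^r ] = r / (1-x)^(r+1).
Here r = 7, so f'(x) = 7 / (1-x)^8.
The expansion of 1/(1-x)^(r+1) has coefficient of x^n equal to C(n+r, r).
So the coefficient of x^20 in f'(x) is
7 * C(27, 7) = 7 * 888030 = 6216210

6216210


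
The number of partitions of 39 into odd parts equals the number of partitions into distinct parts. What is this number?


Computing partitions of 39 into odd parts (1, 3, 5, ...):
Using the generating function prod_{k>=0} 1/(1-x^(2k+1)),
the count is 982

982


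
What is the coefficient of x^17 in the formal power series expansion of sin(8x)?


The Maclaurin series is sin(t) = sum_{k>=0} (-1)^k t^(2k+1) / (2k+1)!, so substituting t = 8x, only odd powers of x are nonzero, with coefficient of x^(2k+1) equal to (-1)^k 8^(2k+1) / (2k+1)!.
Write 17 = 2*8 + 1, giving the coefficient (-1)^8 * 8^17 / 17! = 2251799813685248/355687428096000 = 68719476736/10854718875.

68719476736/10854718875


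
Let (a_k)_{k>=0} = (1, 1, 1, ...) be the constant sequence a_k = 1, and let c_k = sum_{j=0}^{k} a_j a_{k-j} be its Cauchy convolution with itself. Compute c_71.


Since a_j = 1 for all j >= 0, the convolution sum becomes
c_k = sum_{j=0}^{k} 1 * 1 = 1 * (k + 1).
Equivalently, the generating function of (a_k) is 1/(1 - x) and its square is 1/(1 - x)^2 = sum_{k>=0} 1(k + 1) x^k.
For k = 71: 1 * 72 = 72.

72


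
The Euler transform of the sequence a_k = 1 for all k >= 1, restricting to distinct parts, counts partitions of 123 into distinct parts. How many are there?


Partitions of 123 into distinct parts can be computed via generating function.
Product (1+x)(1+x^2)(1+x^3)...
The coefficient of x^123 = 2757826

2757826


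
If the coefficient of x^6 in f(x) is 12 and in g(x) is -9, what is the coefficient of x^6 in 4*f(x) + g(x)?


Scalar multiplication scales coefficients: 4 * 12 = 48.
Then add the g coefficient: 48 + -9
= 39

39


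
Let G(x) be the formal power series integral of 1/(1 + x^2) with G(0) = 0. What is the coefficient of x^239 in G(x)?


1/(1 + x^2) = sum_{j>=0} (-1)^j x^(2j). Integrating termwise with G(0) = 0:
G(x) = sum_{j>=0} (-1)^j x^(2j+1) / (2j+1) = arctan(x).
Only odd powers are nonzero. For x^239 write 239 = 2*119 + 1, giving
(-1)^119 / 239 = -1/239 = -1/239.

-1/239


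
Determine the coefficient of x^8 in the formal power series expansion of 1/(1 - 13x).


The geometric series identity gives 1/(1 - c x) = sum_{k>=0} c^k x^k, so the coefficient of x^k is c^k.
Here c = 13 and k = 8.
Computing: 13^8 = 815730721

815730721


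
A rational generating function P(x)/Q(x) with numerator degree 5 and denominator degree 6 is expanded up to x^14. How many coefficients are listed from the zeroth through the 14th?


Expanding up to x^14 gives the coefficients for x^0, x^1, ..., x^14.
That is 14 + 1 = 15 coefficients in total.

15


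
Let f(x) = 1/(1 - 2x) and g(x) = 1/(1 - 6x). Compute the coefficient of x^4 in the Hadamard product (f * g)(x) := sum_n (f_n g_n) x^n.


f has coefficients f_k = 2^k and g has coefficients g_k = 6^k, so the Hadamard product has coefficient (f*g)_k = 2^k * 6^k = 12^k.
For k = 4: 12^4 = 20736.

20736


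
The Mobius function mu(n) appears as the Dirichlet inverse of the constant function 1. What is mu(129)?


129 = 3 * 43 (all distinct primes).
mu(129) = (-1)^2 = 1

1


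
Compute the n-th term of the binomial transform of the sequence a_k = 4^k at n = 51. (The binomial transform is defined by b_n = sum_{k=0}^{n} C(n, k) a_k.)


With a_k = 4^k, b_n = sum_{k=0}^{n} C(n, k) 4^k = (1 + 4)^n by the binomial theorem.
For n = 51: (1 + 4)^51 = 5^51 = 444089209850062616169452667236328125.

444089209850062616169452667236328125


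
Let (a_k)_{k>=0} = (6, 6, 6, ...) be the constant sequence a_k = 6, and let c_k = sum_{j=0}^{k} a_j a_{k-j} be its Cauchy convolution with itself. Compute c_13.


Since a_j = 6 for all j >= 0, the convolution sum becomes
c_k = sum_{j=0}^{k} 6 * 6 = 36 * (k + 1).
Equivalently, the generating function of (a_k) is 6/(1 - x) and its square is 36/(1 - x)^2 = sum_{k>=0} 36(k + 1) x^k.
For k = 13: 36 * 14 = 504.

504


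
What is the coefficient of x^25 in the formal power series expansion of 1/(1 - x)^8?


The negative binomial / multiset identity is
1/(1 - x)^r = sum_{k>=0} C(k + r - 1, r - 1) x^k.
Here r = 8 and k = 25, so the coefficient is
C(25 + 7, 7) = C(32, 7)
= 3365856

3365856


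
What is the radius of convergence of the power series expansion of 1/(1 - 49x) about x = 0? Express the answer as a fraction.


Expanding 1/(1 - 49x) = sum_{k>=0} 49^k x^k, the series converges when |49x| < 1, i.e., |x| < 1/49.
So the radius of convergence is 1/49 = 1/49.

1/49


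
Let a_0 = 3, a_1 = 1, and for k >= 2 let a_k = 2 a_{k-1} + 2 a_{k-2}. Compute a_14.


Iterating the recurrence forward:
a_0 = 3
a_1 = 1
a_2 = 2*1 + 2*3 = 8
a_3 = 2*8 + 2*1 = 18
a_4 = 2*18 + 2*8 = 52
a_5 = 2*52 + 2*18 = 140
a_6 = 2*140 + 2*52 = 384
a_7 = 2*384 + 2*140 = 1048
a_8 = 2*1048 + 2*384 = 2864
a_9 = 2*2864 + 2*1048 = 7824
a_10 = 2*7824 + 2*2864 = 21376
a_11 = 2*21376 + 2*7824 = 58400
a_12 = 2*58400 + 2*21376 = 159552
a_13 = 2*159552 + 2*58400 = 435904
a_14 = 2*435904 + 2*159552 = 1190912
So a_14 = 1190912.

1190912


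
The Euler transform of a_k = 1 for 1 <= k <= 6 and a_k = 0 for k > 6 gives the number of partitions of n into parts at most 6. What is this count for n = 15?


Partitions of 15 into parts at most 6:
Using generating function (1-x)^(-1)(1-x^2)^(-1)...(1-x^6)^(-1),
the coefficient of x^15 = 110

110


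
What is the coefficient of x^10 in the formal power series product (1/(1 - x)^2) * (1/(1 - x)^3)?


Combine the factors: (1/(1 - x)^2) * (1/(1 - x)^3) = 1/(1 - x)^5.
Then use 1/(1 - x)^r = sum_{k>=0} C(k + r - 1, r - 1) x^k with r = 5 and k = 10:
C(14, 4) = 1001.

1001


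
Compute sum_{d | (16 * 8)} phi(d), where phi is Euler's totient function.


First, 16 * 8 = 128. One classical identity is sum_{d | n} phi(d) = n (each k in [1, n] has a unique gcd with n, and among the k's with gcd(k, n) = n/d there are phi(d) of them). So the sum equals 128. We also verify directly:
Divisors of 128: 1, 2, 4, 8, 16, 32, 64, 128.
phi values: 1, 1, 2, 4, 8, 16, 32, 64.
Sum = 128.

128


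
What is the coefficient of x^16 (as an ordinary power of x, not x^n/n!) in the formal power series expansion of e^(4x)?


The exponential series is e^y = sum_{k>=0} y^k / k!. Substituting y = 4x gives
e^(4x) = sum_{k>=0} 4^k x^k / k!.
So the coefficient of x^n is a^n/n! with a = 4, n = 16:
4^16 / 16! = 4294967296/20922789888000 = 131072/638512875

131072/638512875
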